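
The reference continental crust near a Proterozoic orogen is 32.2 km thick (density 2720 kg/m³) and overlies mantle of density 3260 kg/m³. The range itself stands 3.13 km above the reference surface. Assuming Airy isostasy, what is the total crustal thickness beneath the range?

51.1 km

Root depth r = h ρ_c / (ρ_m − ρ_c) = 3.13 km × 2720 / 540 = 15.77 km.
Total thickness = T + h + r = 32.2 km + 3.13 km + 15.77 km = 51.1 km.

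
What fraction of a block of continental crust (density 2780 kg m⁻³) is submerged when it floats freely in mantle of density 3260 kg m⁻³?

Submerged fraction = ρ_obj/ρ_fluid = 2780/3260 = 85.3%.

85.3%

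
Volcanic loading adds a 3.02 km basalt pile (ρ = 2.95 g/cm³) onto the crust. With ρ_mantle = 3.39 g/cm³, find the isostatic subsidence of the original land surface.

2.63 km

Subaerial loading: s = t ρ_load / ρ_m.
s = 3.02 km × 2.95/3.39 = 2.63 km.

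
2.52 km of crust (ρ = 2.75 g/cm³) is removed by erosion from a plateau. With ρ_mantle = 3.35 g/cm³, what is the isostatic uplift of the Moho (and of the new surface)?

Unloading: uplift u = e ρ_c/ρ_m = 2.52 km × 2.75/3.35 = 2.07 km.

2.07 km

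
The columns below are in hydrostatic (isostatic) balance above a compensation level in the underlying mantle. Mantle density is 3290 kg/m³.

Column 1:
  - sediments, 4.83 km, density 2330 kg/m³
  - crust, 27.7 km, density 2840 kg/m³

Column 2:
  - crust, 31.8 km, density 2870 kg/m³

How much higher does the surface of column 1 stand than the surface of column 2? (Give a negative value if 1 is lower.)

For any compensation level in the mantle, the mantle terms cancel and isostasy reduces to e = (Σt_1 − Σt_2) − (Σ(ρt)_1 − Σ(ρt)_2) / ρ_m.
Σt_1 = 32.53 km; Σt_2 = 31.8 km; Σ(ρt)_1 = 89921.9; Σ(ρt)_2 = 91266 (in km·kg/m³).
e = (32.53 − 31.8) − (89921.9 − 91266) / 3290 = 1.14 km.

1.14 km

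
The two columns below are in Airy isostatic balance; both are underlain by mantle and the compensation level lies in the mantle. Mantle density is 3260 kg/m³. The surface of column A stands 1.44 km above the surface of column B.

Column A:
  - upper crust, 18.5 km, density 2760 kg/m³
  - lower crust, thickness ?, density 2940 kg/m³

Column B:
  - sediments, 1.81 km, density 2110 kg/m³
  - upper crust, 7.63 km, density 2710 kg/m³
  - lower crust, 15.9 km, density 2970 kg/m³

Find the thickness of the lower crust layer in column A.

19.8 km

Take the compensation level at the base of the deeper column (depth z_c below the surface of column A) and equate Σ ρ_i t_i down to z_c; mantle fills any gap and the z_c terms cancel.
Column A: 18.5×2760 + x×2940 + (z_c − 18.5 − x)×3260
Column B: 1.44×0 + 1.81×2110 + 7.63×2710 + 15.9×2970 + (z_c − 1.44 − 25.34)×3260
The z_c×3260 term appears on both sides and cancels. Collect the known terms of each column as K = Σ(ρt)_known − 3260 × (depth of known layers): K_A = 51060 − 3260×18.5 = −9250; K_B = 71719.4 − 3260×(1.44 + 25.34) = −15583.4.
Balance: K_A − x×(3260 − 2940) = K_B, so x = (K_A − K_B)/(3260 − 2940) = 6333.4/320 = 19.8 km.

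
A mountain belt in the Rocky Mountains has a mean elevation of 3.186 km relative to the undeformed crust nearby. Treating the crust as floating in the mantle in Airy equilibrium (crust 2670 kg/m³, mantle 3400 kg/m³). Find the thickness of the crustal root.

11.7 km

For local isostatic compensation: the weight of the topography is balanced by the buoyancy of the root, ρ_c h = (ρ_m − ρ_c) r.
r = h · ρ_c / (ρ_m − ρ_c) = 3.186 km × 2670 / (3400 − 2670) = 11.7 km.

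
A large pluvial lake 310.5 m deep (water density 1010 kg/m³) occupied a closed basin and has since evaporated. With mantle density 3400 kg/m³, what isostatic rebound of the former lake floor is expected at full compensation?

92.2 m

u = d ρ_w/ρ_m = 310.5 m × 1010/3400 = 92.2 m.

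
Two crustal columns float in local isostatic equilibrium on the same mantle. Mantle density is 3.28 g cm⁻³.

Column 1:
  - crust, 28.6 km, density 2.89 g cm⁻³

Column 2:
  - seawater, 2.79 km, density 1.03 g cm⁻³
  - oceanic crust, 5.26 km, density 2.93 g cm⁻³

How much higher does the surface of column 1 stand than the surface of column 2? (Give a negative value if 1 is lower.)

For any compensation level in the mantle, the mantle terms cancel and isostasy reduces to e = (Σt_1 − Σt_2) − (Σ(ρt)_1 − Σ(ρt)_2) / ρ_m.
Σt_1 = 28.6 km; Σt_2 = 8.05 km; Σ(ρt)_1 = 82.654; Σ(ρt)_2 = 18.2855 (in km·g cm⁻³).
e = (28.6 − 8.05) − (82.654 − 18.2855) / 3.28 = 0.925 km.

0.925 km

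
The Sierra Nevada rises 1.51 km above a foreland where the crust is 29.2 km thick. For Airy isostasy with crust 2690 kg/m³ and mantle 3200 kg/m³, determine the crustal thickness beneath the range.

Root depth r = h ρ_c / (ρ_m − ρ_c) = 1.51 km × 2690 / 510 = 7.965 km.
Total thickness = T + h + r = 29.2 km + 1.51 km + 7.965 km = 38.7 km.

38.7 km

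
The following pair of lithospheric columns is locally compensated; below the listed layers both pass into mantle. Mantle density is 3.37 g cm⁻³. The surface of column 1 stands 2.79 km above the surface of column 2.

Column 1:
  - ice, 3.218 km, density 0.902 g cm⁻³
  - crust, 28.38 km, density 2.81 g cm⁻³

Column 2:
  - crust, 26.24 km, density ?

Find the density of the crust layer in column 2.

Take the compensation level at the base of the deeper column (depth z_c below the surface of column 1) and equate Σ ρ_i t_i down to z_c; mantle fills any gap and the z_c terms cancel.
Column 1: 3.218×0.902 + 28.38×2.81 + (z_c − 31.598)×3.37
Column 2: 2.79×0 + 26.24×ρ + (z_c − 2.79 − 26.24)×3.37
The z_c×3.37 term appears on both sides and cancels. Collect the known terms of each column as K = Σ(ρt)_known − 3.37 × (depth of known layers): K_1 = 82.650436 − 3.37×31.598 = −23.834824; K_2 = 0 − 3.37×(2.79 + 26.24) = −97.8311.
Balance: K_1 = K_2 + 26.24×ρ, so ρ = (K_1 − K_2)/26.24 = 73.9963/26.24 = 2.82 g cm⁻³.

2.82 g cm⁻³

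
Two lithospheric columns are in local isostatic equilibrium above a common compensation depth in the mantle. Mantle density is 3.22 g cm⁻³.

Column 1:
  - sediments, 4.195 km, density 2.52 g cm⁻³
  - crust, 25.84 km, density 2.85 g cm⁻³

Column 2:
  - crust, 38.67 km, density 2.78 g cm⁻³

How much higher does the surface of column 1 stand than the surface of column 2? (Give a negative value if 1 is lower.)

For any compensation level in the mantle, the mantle terms cancel and isostasy reduces to e = (Σt_1 − Σt_2) − (Σ(ρt)_1 − Σ(ρt)_2) / ρ_m.
Σt_1 = 30.035 km; Σt_2 = 38.67 km; Σ(ρt)_1 = 84.2154; Σ(ρt)_2 = 107.5026 (in km·g cm⁻³).
e = (30.035 − 38.67) − (84.2154 − 107.5026) / 3.22 = −1.4 km.

−1.4 km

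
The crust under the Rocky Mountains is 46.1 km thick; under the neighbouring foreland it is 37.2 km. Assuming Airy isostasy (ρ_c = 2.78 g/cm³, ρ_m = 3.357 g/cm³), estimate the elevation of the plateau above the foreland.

Excess crust Δ = 46.1 km − 37.2 km = 8.9 km, split between elevation h and root r with h + r = Δ.
Airy balance ρ_c h = (ρ_m − ρ_c) r gives r = h ρ_c/(ρ_m − ρ_c), so h (1 + ρ_c/(ρ_m − ρ_c)) = Δ, i.e. h = Δ (ρ_m − ρ_c)/ρ_m.
h = 8.9 km × 0.577/3.357 = 1.53 km.

1.53 km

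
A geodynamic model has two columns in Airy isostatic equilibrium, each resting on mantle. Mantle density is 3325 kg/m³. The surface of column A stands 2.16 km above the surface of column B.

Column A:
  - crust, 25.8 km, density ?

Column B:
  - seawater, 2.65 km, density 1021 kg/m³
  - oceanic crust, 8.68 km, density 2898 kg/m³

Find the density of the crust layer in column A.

2670 kg/m³

Take the compensation level at the base of the deeper column (depth z_c below the surface of column A) and equate Σ ρ_i t_i down to z_c; mantle fills any gap and the z_c terms cancel.
Column A: 25.8×ρ + (z_c − 25.8)×3325
Column B: 2.16×0 + 2.65×1021 + 8.68×2898 + (z_c − 2.16 − 11.33)×3325
The z_c×3325 term appears on both sides and cancels. Collect the known terms of each column as K = Σ(ρt)_known − 3325 × (depth of known layers): K_A = 0 − 3325×25.8 = −85785; K_B = 27860.29 − 3325×(2.16 + 11.33) = −16993.96.
Balance: K_A + 25.8×ρ = K_B, so ρ = (K_B − K_A)/25.8 = 68791/25.8 = 2670 kg/m³.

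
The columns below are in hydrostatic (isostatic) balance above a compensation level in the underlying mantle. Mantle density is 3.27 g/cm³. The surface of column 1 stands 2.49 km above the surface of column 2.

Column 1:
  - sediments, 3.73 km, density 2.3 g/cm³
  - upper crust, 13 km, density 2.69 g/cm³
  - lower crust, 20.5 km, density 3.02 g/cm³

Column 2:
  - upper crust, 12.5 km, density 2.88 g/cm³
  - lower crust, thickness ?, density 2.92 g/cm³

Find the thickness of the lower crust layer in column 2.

9.33 km

Take the compensation level at the base of the deeper column (depth z_c below the surface of column 1) and equate Σ ρ_i t_i down to z_c; mantle fills any gap and the z_c terms cancel.
Column 1: 3.73×2.3 + 13×2.69 + 20.5×3.02 + (z_c − 37.23)×3.27
Column 2: 2.49×0 + 12.5×2.88 + x×2.92 + (z_c − 2.49 − 12.5 − x)×3.27
The z_c×3.27 term appears on both sides and cancels. Collect the known terms of each column as K = Σ(ρt)_known − 3.27 × (depth of known layers): K_1 = 105.459 − 3.27×37.23 = −16.2831; K_2 = 36 − 3.27×(2.49 + 12.5) = −13.0173.
Balance: K_1 = K_2 − x×(3.27 − 2.92), so x = (K_2 − K_1)/(3.27 − 2.92) = 3.2658/0.35 = 9.33 km.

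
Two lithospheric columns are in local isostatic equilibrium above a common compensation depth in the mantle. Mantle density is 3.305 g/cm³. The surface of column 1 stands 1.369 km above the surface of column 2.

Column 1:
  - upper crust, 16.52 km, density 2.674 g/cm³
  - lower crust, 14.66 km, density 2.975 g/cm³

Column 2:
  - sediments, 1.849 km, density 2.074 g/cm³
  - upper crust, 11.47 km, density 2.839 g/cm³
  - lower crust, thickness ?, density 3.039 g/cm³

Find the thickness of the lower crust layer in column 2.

Take the compensation level at the base of the deeper column (depth z_c below the surface of column 1) and equate Σ ρ_i t_i down to z_c; mantle fills any gap and the z_c terms cancel.
Column 1: 16.52×2.674 + 14.66×2.975 + (z_c − 31.18)×3.305
Column 2: 1.369×0 + 1.849×2.074 + 11.47×2.839 + x×3.039 + (z_c − 1.369 − 13.319 − x)×3.305
The z_c×3.305 term appears on both sides and cancels. Collect the known terms of each column as K = Σ(ρt)_known − 3.305 × (depth of known layers): K_1 = 87.78798 − 3.305×31.18 = −15.26192; K_2 = 36.398156 − 3.305×(1.369 + 13.319) = −12.145684.
Balance: K_1 = K_2 − x×(3.305 − 3.039), so x = (K_2 − K_1)/(3.305 − 3.039) = 3.11624/0.266 = 11.7 km.

11.7 km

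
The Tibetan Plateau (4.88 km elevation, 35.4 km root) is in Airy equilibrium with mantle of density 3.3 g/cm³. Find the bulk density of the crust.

ρ_c h = (ρ_m − ρ_c) r → ρ_c (h + r) = ρ_m r → ρ_c = ρ_m r / (h + r).
ρ_c = 3.3 × 35.4 km / (4.88 km + 35.4 km) = 2.9 g/cm³.

2.9 g/cm³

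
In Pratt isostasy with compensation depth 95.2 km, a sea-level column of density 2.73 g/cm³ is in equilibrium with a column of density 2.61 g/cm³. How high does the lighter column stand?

4.38 km

ρ_ref D = ρ (D + h) → h = D (ρ_ref − ρ)/ρ.
h = 95.2 km × (2.73 − 2.61)/2.61 = 4.38 km.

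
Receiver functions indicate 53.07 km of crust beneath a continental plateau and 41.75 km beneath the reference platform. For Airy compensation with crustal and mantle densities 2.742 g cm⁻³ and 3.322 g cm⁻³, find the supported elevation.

Excess crust Δ = 53.07 km − 41.75 km = 11.32 km, split between elevation h and root r with h + r = Δ.
Airy balance ρ_c h = (ρ_m − ρ_c) r gives r = h ρ_c/(ρ_m − ρ_c), so h (1 + ρ_c/(ρ_m − ρ_c)) = Δ, i.e. h = Δ (ρ_m − ρ_c)/ρ_m.
h = 11.32 km × 0.58/3.322 = 1.98 km.

1.98 km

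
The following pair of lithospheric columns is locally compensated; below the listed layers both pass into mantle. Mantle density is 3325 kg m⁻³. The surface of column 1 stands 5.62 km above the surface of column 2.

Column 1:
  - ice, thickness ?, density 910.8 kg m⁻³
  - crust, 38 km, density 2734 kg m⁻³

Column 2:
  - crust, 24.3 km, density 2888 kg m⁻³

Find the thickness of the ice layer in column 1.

Take the compensation level at the base of the deeper column (depth z_c below the surface of column 1) and equate Σ ρ_i t_i down to z_c; mantle fills any gap and the z_c terms cancel.
Column 1: x×910.8 + 38×2734 + (z_c − 38 − x)×3325
Column 2: 5.62×0 + 24.3×2888 + (z_c − 5.62 − 24.3)×3325
The z_c×3325 term appears on both sides and cancels. Collect the known terms of each column as K = Σ(ρt)_known − 3325 × (depth of known layers): K_1 = 103892 − 3325×38 = −22458; K_2 = 70178.4 − 3325×(5.62 + 24.3) = −29305.6.
Balance: K_1 − x×(3325 − 910.8) = K_2, so x = (K_1 − K_2)/(3325 − 910.8) = 6847.6/2414.2 = 2.84 km.

2.84 km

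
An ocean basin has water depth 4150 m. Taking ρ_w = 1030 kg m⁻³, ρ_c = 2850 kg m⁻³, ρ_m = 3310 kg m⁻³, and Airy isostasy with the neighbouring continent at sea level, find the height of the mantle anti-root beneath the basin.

16400 m

For local isostatic compensation: replacing crust with seawater at the top is compensated by replacing crust with mantle at the base: d (ρ_c − ρ_w) = a (ρ_m − ρ_c).
a = d (ρ_c − ρ_w)/(ρ_m − ρ_c) = 4150 m × 1820/460 = 16400 m.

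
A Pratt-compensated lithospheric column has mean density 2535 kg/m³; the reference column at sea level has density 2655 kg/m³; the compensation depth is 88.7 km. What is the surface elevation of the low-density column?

ρ_ref D = ρ (D + h) → h = D (ρ_ref − ρ)/ρ.
h = 88.7 km × (2655 − 2535)/2535 = 4.2 km.

4.2 km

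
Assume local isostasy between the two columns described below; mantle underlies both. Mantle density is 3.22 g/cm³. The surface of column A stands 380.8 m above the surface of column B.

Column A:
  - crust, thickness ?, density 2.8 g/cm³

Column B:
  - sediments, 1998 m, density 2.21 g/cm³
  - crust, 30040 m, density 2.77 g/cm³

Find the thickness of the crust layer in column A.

39900 m

Take the compensation level at the base of the deeper column (depth z_c below the surface of column A) and equate Σ ρ_i t_i down to z_c; mantle fills any gap and the z_c terms cancel.
Column A: x×2.8 + (z_c − 0 − x)×3.22
Column B: 380.8×0 + 1998×2.21 + 30040×2.77 + (z_c − 380.8 − 32038)×3.22
The z_c×3.22 term appears on both sides and cancels. Collect the known terms of each column as K = Σ(ρt)_known − 3.22 × (depth of known layers): K_A = 0 − 3.22×0 = 0; K_B = 87626.38 − 3.22×(380.8 + 32038) = −16762.156.
Balance: K_A − x×(3.22 − 2.8) = K_B, so x = (K_A − K_B)/(3.22 − 2.8) = 16762.2/0.42 = 39900 m.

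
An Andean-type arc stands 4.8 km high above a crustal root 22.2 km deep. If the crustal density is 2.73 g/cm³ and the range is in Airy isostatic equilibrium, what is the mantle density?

3.32 g/cm³

Airy balance: ρ_c h = (ρ_m − ρ_c) r → ρ_m = ρ_c (1 + h/r).
ρ_m = 2.73 × (1 + 4.8 km/22.2 km) = 3.32 g/cm³.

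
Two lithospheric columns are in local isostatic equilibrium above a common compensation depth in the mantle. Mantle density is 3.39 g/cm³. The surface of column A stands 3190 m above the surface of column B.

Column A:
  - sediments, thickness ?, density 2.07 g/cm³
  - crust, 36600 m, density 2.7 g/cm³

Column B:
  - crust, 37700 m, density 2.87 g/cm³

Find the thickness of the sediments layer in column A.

Take the compensation level at the base of the deeper column (depth z_c below the surface of column A) and equate Σ ρ_i t_i down to z_c; mantle fills any gap and the z_c terms cancel.
Column A: x×2.07 + 36600×2.7 + (z_c − 36600 − x)×3.39
Column B: 3190×0 + 37700×2.87 + (z_c − 3190 − 37700)×3.39
The z_c×3.39 term appears on both sides and cancels. Collect the known terms of each column as K = Σ(ρt)_known − 3.39 × (depth of known layers): K_A = 98820 − 3.39×36600 = −25254; K_B = 108199 − 3.39×(3190 + 37700) = −30418.1.
Balance: K_A − x×(3.39 − 2.07) = K_B, so x = (K_A − K_B)/(3.39 − 2.07) = 5164.1/1.32 = 3910 m.

3910 m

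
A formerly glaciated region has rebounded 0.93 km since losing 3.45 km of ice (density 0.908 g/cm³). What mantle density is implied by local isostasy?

3.37 g/cm³

ρ_m = ρ_ice t / u = 0.908 × 3.45 km/0.93 km = 3.37 g/cm³.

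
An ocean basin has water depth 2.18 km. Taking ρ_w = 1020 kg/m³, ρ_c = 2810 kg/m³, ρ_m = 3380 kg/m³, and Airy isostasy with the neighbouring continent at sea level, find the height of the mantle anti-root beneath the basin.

6.85 km

Isostatic balance requires: replacing crust with seawater at the top is compensated by replacing crust with mantle at the base: d (ρ_c − ρ_w) = a (ρ_m − ρ_c).
a = d (ρ_c − ρ_w)/(ρ_m − ρ_c) = 2.18 km × 1790/570 = 6.85 km.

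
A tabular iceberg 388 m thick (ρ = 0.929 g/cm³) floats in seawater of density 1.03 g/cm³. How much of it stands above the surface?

Floating equilibrium: submerged depth d = t ρ_obj/ρ_fluid = 388 m × 0.929/1.03 = 350 m.
Freeboard = t − d = 388 m − 350 m = 38 m.

38 m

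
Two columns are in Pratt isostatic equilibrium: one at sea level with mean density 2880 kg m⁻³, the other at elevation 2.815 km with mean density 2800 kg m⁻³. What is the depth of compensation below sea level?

98.5 km

ρ_ref D = ρ (D + h) → D (ρ_ref − ρ) = ρ h.
D = ρ h/(ρ_ref − ρ) = 2800 × 2.815 km/(2880 − 2800) = 98.5 km.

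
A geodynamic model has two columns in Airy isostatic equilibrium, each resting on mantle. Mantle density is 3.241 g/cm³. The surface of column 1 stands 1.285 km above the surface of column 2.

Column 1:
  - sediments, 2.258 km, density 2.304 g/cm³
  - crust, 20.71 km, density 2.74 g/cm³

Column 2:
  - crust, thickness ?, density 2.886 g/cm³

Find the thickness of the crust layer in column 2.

23.5 km

Take the compensation level at the base of the deeper column (depth z_c below the surface of column 1) and equate Σ ρ_i t_i down to z_c; mantle fills any gap and the z_c terms cancel.
Column 1: 2.258×2.304 + 20.71×2.74 + (z_c − 22.968)×3.241
Column 2: 1.285×0 + x×2.886 + (z_c − 1.285 − 0 − x)×3.241
The z_c×3.241 term appears on both sides and cancels. Collect the known terms of each column as K = Σ(ρt)_known − 3.241 × (depth of known layers): K_1 = 61.947832 − 3.241×22.968 = −12.491456; K_2 = 0 − 3.241×(1.285 + 0) = −4.164685.
Balance: K_1 = K_2 − x×(3.241 − 2.886), so x = (K_2 − K_1)/(3.241 − 2.886) = 8.32677/0.355 = 23.5 km.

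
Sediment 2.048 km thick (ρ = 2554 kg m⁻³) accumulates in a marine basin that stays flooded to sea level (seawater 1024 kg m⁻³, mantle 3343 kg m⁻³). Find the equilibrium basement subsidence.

1.35 km

Submarine loading: the sediment displaces seawater, and the subsidence is in turn flooded, so s (ρ_m − ρ_w) = t (ρ_sed − ρ_w).
s = 2.048 km × (2554 − 1024) / (3343 − 1024) = 1.35 km.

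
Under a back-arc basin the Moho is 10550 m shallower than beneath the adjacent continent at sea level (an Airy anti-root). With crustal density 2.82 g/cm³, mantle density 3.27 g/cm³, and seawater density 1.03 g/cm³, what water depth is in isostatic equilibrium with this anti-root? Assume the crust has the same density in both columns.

Replacing a thickness d of crust by seawater at the top must be balanced by replacing crust with mantle at the base: d (ρ_c − ρ_w) = a (ρ_m − ρ_c).
d = a (ρ_m − ρ_c)/(ρ_c − ρ_w) = 10550 m × 0.45/1.79 = 2650 m.

2650 m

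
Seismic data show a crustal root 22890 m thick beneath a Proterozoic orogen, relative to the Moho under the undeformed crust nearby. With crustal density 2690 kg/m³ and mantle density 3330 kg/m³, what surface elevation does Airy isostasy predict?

Equating mass per unit area of the two columns: ρ_c h = (ρ_m − ρ_c) r.
h = r (ρ_m − ρ_c) / ρ_c = 22890 m × (3330 − 2690) / 2690 = 5450 m.

5450 m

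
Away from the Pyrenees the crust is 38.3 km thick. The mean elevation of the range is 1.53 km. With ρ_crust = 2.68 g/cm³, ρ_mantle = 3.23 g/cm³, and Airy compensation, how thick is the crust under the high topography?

Root depth r = h ρ_c / (ρ_m − ρ_c) = 1.53 km × 2.68 / 0.55 = 7.455 km.
Total thickness = T + h + r = 38.3 km + 1.53 km + 7.455 km = 47.3 km.

47.3 km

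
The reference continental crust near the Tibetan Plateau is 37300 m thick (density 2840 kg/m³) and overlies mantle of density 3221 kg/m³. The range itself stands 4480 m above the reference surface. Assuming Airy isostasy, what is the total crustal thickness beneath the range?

Root depth r = h ρ_c / (ρ_m − ρ_c) = 4480 m × 2840 / 381 = 33390 m.
Total thickness = T + h + r = 37300 m + 4480 m + 33390 m = 75200 m.

75200 m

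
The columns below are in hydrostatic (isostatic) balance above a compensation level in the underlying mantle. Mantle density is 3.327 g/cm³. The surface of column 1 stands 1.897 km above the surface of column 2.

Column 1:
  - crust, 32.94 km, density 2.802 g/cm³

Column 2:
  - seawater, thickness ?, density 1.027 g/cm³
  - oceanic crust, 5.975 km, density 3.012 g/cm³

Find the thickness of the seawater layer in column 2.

Take the compensation level at the base of the deeper column (depth z_c below the surface of column 1) and equate Σ ρ_i t_i down to z_c; mantle fills any gap and the z_c terms cancel.
Column 1: 32.94×2.802 + (z_c − 32.94)×3.327
Column 2: 1.897×0 + x×1.027 + 5.975×3.012 + (z_c − 1.897 − 5.975 − x)×3.327
The z_c×3.327 term appears on both sides and cancels. Collect the known terms of each column as K = Σ(ρt)_known − 3.327 × (depth of known layers): K_1 = 92.29788 − 3.327×32.94 = −17.2935; K_2 = 17.9967 − 3.327×(1.897 + 5.975) = −8.193444.
Balance: K_1 = K_2 − x×(3.327 − 1.027), so x = (K_2 − K_1)/(3.327 − 1.027) = 9.10006/2.3 = 3.96 km.

3.96 km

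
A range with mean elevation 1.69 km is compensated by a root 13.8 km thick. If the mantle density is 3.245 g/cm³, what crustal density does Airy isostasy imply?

2.89 g/cm³

ρ_c h = (ρ_m − ρ_c) r → ρ_c (h + r) = ρ_m r → ρ_c = ρ_m r / (h + r).
ρ_c = 3.245 × 13.8 km / (1.69 km + 13.8 km) = 2.89 g/cm³.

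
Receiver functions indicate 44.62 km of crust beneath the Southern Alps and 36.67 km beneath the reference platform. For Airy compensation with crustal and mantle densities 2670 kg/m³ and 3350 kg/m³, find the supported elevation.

Excess crust Δ = 44.62 km − 36.67 km = 7.95 km, split between elevation h and root r with h + r = Δ.
Airy balance ρ_c h = (ρ_m − ρ_c) r gives r = h ρ_c/(ρ_m − ρ_c), so h (1 + ρ_c/(ρ_m − ρ_c)) = Δ, i.e. h = Δ (ρ_m − ρ_c)/ρ_m.
h = 7.95 km × 680/3350 = 1.61 km.

1.61 km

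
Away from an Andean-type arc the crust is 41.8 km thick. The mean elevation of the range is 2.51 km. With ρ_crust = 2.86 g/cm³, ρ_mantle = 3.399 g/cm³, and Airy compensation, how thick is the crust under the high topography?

Root depth r = h ρ_c / (ρ_m − ρ_c) = 2.51 km × 2.86 / 0.539 = 13.32 km.
Total thickness = T + h + r = 41.8 km + 2.51 km + 13.32 km = 57.6 km.

57.6 km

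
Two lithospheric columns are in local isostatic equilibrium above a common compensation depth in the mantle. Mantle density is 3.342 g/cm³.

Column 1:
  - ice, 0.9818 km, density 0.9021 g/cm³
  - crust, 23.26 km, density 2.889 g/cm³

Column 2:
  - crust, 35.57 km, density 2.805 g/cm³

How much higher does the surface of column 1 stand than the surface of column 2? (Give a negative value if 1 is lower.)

For any compensation level in the mantle, the mantle terms cancel and isostasy reduces to e = (Σt_1 − Σt_2) − (Σ(ρt)_1 − Σ(ρt)_2) / ρ_m.
Σt_1 = 24.2418 km; Σt_2 = 35.57 km; Σ(ρt)_1 = 68.0838218; Σ(ρt)_2 = 99.77385 (in km·g/cm³).
e = (24.2418 − 35.57) − (68.0838218 − 99.77385) / 3.342 = −1.85 km.

−1.85 km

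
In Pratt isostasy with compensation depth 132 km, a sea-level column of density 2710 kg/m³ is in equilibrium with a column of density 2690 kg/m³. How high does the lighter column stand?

0.981 km

ρ_ref D = ρ (D + h) → h = D (ρ_ref − ρ)/ρ.
h = 132 km × (2710 − 2690)/2690 = 0.981 km.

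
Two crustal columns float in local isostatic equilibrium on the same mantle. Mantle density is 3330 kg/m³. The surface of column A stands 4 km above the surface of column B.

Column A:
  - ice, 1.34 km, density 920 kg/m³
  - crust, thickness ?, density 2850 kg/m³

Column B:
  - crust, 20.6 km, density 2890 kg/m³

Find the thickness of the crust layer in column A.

39.9 km

Take the compensation level at the base of the deeper column (depth z_c below the surface of column A) and equate Σ ρ_i t_i down to z_c; mantle fills any gap and the z_c terms cancel.
Column A: 1.34×920 + x×2850 + (z_c − 1.34 − x)×3330
Column B: 4×0 + 20.6×2890 + (z_c − 4 − 20.6)×3330
The z_c×3330 term appears on both sides and cancels. Collect the known terms of each column as K = Σ(ρt)_known − 3330 × (depth of known layers): K_A = 1232.8 − 3330×1.34 = −3229.4; K_B = 59534 − 3330×(4 + 20.6) = −22384.
Balance: K_A − x×(3330 − 2850) = K_B, so x = (K_A − K_B)/(3330 − 2850) = 19154.6/480 = 39.9 km.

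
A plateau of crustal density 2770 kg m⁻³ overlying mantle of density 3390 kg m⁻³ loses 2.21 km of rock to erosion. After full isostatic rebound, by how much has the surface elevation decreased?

Rebound u = e ρ_c/ρ_m = 2.21 km × 2770/3390 = 1.806 km.
Net surface drop = e − u = 2.21 km − 1.806 km = e (ρ_m − ρ_c)/ρ_m = 0.404 km.

0.404 km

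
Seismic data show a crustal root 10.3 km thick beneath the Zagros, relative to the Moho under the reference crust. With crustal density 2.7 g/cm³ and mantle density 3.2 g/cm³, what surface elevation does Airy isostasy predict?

1.91 km

Isostatic balance requires: ρ_c h = (ρ_m − ρ_c) r.
h = r (ρ_m − ρ_c) / ρ_c = 10.3 km × (3.2 − 2.7) / 2.7 = 1.91 km.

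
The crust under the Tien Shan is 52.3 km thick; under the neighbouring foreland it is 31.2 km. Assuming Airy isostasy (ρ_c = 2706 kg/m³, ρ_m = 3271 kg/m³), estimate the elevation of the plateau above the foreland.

Excess crust Δ = 52.3 km − 31.2 km = 21.1 km, split between elevation h and root r with h + r = Δ.
Airy balance ρ_c h = (ρ_m − ρ_c) r gives r = h ρ_c/(ρ_m − ρ_c), so h (1 + ρ_c/(ρ_m − ρ_c)) = Δ, i.e. h = Δ (ρ_m − ρ_c)/ρ_m.
h = 21.1 km × 565/3271 = 3.64 km.

3.64 km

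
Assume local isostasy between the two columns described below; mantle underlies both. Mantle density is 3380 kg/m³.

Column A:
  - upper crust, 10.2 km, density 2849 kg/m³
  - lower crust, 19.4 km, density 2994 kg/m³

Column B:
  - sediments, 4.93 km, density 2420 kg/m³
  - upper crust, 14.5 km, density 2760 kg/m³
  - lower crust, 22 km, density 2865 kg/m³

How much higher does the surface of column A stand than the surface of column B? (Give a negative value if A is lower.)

For any compensation level in the mantle, the mantle terms cancel and isostasy reduces to e = (Σt_A − Σt_B) − (Σ(ρt)_A − Σ(ρt)_B) / ρ_m.
Σt_A = 29.6 km; Σt_B = 41.43 km; Σ(ρt)_A = 87143.4; Σ(ρt)_B = 114980.6 (in km·kg/m³).
e = (29.6 − 41.43) − (87143.4 − 114980.6) / 3380 = −3.59 km.

−3.59 km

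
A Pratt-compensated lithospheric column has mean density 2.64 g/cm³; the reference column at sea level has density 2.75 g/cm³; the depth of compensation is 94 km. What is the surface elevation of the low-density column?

ρ_ref D = ρ (D + h) → h = D (ρ_ref − ρ)/ρ.
h = 94 km × (2.75 − 2.64)/2.64 = 3.92 km.

3.92 km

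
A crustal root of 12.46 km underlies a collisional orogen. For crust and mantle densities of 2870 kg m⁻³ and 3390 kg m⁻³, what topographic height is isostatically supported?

2.26 km

For local isostatic compensation: ρ_c h = (ρ_m − ρ_c) r.
h = r (ρ_m − ρ_c) / ρ_c = 12.46 km × (3390 − 2870) / 2870 = 2.26 km.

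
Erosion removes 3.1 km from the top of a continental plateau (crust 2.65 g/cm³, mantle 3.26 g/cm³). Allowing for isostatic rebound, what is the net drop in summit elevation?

0.58 km

Rebound u = e ρ_c/ρ_m = 3.1 km × 2.65/3.26 = 2.52 km.
Net surface drop = e − u = 3.1 km − 2.52 km = e (ρ_m − ρ_c)/ρ_m = 0.58 km.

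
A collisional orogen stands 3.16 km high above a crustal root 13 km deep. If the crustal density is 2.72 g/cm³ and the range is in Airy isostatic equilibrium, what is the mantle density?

Airy balance: ρ_c h = (ρ_m − ρ_c) r → ρ_m = ρ_c (1 + h/r).
ρ_m = 2.72 × (1 + 3.16 km/13 km) = 3.38 g/cm³.

3.38 g/cm³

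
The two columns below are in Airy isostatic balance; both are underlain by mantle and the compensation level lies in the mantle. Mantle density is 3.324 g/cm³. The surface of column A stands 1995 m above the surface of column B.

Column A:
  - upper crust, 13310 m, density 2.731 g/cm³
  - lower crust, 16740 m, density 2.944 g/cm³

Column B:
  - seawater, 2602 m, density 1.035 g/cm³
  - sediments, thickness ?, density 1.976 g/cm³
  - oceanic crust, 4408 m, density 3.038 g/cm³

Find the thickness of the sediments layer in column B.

Take the compensation level at the base of the deeper column (depth z_c below the surface of column A) and equate Σ ρ_i t_i down to z_c; mantle fills any gap and the z_c terms cancel.
Column A: 13310×2.731 + 16740×2.944 + (z_c − 30050)×3.324
Column B: 1995×0 + 2602×1.035 + x×1.976 + 4408×3.038 + (z_c − 1995 − 7010 − x)×3.324
The z_c×3.324 term appears on both sides and cancels. Collect the known terms of each column as K = Σ(ρt)_known − 3.324 × (depth of known layers): K_A = 85632.17 − 3.324×30050 = −14254.03; K_B = 16084.574 − 3.324×(1995 + 7010) = −13848.046.
Balance: K_A = K_B − x×(3.324 − 1.976), so x = (K_B − K_A)/(3.324 − 1.976) = 405.984/1.348 = 301 m.

301 m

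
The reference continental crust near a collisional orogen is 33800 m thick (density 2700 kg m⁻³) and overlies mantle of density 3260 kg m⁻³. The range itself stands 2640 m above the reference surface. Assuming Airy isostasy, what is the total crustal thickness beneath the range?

49200 m

Root depth r = h ρ_c / (ρ_m − ρ_c) = 2640 m × 2700 / 560 = 12730 m.
Total thickness = T + h + r = 33800 m + 2640 m + 12730 m = 49200 m.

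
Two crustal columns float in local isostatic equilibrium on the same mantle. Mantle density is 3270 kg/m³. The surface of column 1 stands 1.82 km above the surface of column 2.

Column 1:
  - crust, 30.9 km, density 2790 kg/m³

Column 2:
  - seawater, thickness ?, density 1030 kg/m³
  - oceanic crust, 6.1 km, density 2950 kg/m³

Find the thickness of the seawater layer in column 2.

Take the compensation level at the base of the deeper column (depth z_c below the surface of column 1) and equate Σ ρ_i t_i down to z_c; mantle fills any gap and the z_c terms cancel.
Column 1: 30.9×2790 + (z_c − 30.9)×3270
Column 2: 1.82×0 + x×1030 + 6.1×2950 + (z_c − 1.82 − 6.1 − x)×3270
The z_c×3270 term appears on both sides and cancels. Collect the known terms of each column as K = Σ(ρt)_known − 3270 × (depth of known layers): K_1 = 86211 − 3270×30.9 = −14832; K_2 = 17995 − 3270×(1.82 + 6.1) = −7903.4.
Balance: K_1 = K_2 − x×(3270 − 1030), so x = (K_2 − K_1)/(3270 − 1030) = 6928.6/2240 = 3.09 km.

3.09 km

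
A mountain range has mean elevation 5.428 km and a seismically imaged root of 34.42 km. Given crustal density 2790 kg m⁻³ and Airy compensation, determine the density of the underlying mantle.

3230 kg m⁻³

Airy balance: ρ_c h = (ρ_m − ρ_c) r → ρ_m = ρ_c (1 + h/r).
ρ_m = 2790 × (1 + 5.428 km/34.42 km) = 3230 kg m⁻³.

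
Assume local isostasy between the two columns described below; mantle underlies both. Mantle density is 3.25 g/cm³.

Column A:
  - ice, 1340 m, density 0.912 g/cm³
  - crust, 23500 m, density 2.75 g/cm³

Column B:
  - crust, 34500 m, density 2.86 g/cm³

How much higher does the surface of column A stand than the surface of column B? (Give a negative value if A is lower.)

439 m

For any compensation level in the mantle, the mantle terms cancel and isostasy reduces to e = (Σt_A − Σt_B) − (Σ(ρt)_A − Σ(ρt)_B) / ρ_m.
Σt_A = 24840 m; Σt_B = 34500 m; Σ(ρt)_A = 65847.08; Σ(ρt)_B = 98670 (in m·g/cm³).
e = (24840 − 34500) − (65847.08 − 98670) / 3.25 = 439 m.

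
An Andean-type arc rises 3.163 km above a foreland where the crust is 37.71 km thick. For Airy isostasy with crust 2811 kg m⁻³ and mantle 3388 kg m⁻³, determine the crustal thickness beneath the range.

56.3 km

Root depth r = h ρ_c / (ρ_m − ρ_c) = 3.163 km × 2811 / 577 = 15.41 km.
Total thickness = T + h + r = 37.71 km + 3.163 km + 15.41 km = 56.3 km.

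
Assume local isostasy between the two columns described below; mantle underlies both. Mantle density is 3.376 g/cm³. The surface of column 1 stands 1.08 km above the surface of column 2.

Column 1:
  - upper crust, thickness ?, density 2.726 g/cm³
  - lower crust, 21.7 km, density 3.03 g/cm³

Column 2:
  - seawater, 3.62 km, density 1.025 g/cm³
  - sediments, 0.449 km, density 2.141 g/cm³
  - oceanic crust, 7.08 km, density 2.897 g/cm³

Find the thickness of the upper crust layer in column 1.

Take the compensation level at the base of the deeper column (depth z_c below the surface of column 1) and equate Σ ρ_i t_i down to z_c; mantle fills any gap and the z_c terms cancel.
Column 1: x×2.726 + 21.7×3.03 + (z_c − 21.7 − x)×3.376
Column 2: 1.08×0 + 3.62×1.025 + 0.449×2.141 + 7.08×2.897 + (z_c − 1.08 − 11.149)×3.376
The z_c×3.376 term appears on both sides and cancels. Collect the known terms of each column as K = Σ(ρt)_known − 3.376 × (depth of known layers): K_1 = 65.751 − 3.376×21.7 = −7.5082; K_2 = 25.182569 − 3.376×(1.08 + 11.149) = −16.102535.
Balance: K_1 − x×(3.376 − 2.726) = K_2, so x = (K_1 − K_2)/(3.376 − 2.726) = 8.59433/0.65 = 13.2 km.

13.2 km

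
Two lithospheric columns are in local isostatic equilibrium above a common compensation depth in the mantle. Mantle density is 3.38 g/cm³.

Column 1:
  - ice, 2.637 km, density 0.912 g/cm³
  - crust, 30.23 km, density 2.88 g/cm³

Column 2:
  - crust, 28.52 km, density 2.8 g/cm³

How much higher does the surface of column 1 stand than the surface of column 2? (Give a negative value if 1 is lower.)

1.5 km

For any compensation level in the mantle, the mantle terms cancel and isostasy reduces to e = (Σt_1 − Σt_2) − (Σ(ρt)_1 − Σ(ρt)_2) / ρ_m.
Σt_1 = 32.867 km; Σt_2 = 28.52 km; Σ(ρt)_1 = 89.467344; Σ(ρt)_2 = 79.856 (in km·g/cm³).
e = (32.867 − 28.52) − (89.467344 − 79.856) / 3.38 = 1.5 km.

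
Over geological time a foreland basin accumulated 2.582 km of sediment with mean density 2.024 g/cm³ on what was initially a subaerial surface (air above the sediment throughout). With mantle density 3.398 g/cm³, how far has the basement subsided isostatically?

1.54 km

Subaerial load: s = t ρ_sed / ρ_m = 2.582 km × 2.024/3.398 = 1.54 km.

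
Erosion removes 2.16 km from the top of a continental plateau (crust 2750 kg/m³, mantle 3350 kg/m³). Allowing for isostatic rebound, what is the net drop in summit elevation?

Rebound u = e ρ_c/ρ_m = 2.16 km × 2750/3350 = 1.773 km.
Net surface drop = e − u = 2.16 km − 1.773 km = e (ρ_m − ρ_c)/ρ_m = 0.387 km.

0.387 km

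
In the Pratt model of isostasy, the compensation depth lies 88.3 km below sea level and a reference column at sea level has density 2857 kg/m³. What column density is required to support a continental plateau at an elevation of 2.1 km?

Pratt balance: ρ_ref D = ρ (D + h).
ρ = ρ_ref D/(D + h) = 2857 × 88.3 km/(88.3 km + 2.1 km) = 2790 kg/m³.

2790 kg/m³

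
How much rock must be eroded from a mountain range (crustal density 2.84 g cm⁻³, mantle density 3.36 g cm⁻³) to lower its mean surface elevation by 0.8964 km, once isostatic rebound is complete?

Net drop Δ = e − u = e − e ρ_c/ρ_m = e (ρ_m − ρ_c)/ρ_m.
e = Δ ρ_m/(ρ_m − ρ_c) = 0.8964 km × 3.36/0.52 = 5.79 km.

5.79 km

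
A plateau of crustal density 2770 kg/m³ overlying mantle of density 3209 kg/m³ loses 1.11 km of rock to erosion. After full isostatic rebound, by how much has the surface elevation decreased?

Rebound u = e ρ_c/ρ_m = 1.11 km × 2770/3209 = 0.9581 km.
Net surface drop = e − u = 1.11 km − 0.9581 km = e (ρ_m − ρ_c)/ρ_m = 0.152 km.

0.152 km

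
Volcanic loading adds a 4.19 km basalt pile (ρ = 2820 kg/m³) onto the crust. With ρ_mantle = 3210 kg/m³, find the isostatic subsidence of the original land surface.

Subaerial loading: s = t ρ_load / ρ_m.
s = 4.19 km × 2820/3210 = 3.68 km.

3.68 km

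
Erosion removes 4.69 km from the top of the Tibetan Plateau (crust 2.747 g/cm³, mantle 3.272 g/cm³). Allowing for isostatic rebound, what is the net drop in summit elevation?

Rebound u = e ρ_c/ρ_m = 4.69 km × 2.747/3.272 = 3.937 km.
Net surface drop = e − u = 4.69 km − 3.937 km = e (ρ_m − ρ_c)/ρ_m = 0.753 km.

0.753 km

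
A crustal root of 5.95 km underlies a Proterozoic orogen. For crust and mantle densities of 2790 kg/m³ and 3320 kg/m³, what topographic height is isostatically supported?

Equating mass per unit area of the two columns: ρ_c h = (ρ_m − ρ_c) r.
h = r (ρ_m − ρ_c) / ρ_c = 5.95 km × (3320 − 2790) / 2790 = 1.13 km.

1.13 km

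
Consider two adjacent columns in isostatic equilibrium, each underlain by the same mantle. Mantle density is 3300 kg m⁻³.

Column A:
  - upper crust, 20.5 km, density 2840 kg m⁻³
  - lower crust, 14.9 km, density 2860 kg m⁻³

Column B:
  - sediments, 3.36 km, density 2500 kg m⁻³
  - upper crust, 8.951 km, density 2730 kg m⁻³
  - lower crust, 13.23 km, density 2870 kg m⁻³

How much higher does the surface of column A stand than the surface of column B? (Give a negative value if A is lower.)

0.76 km

For any compensation level in the mantle, the mantle terms cancel and isostasy reduces to e = (Σt_A − Σt_B) − (Σ(ρt)_A − Σ(ρt)_B) / ρ_m.
Σt_A = 35.4 km; Σt_B = 25.541 km; Σ(ρt)_A = 100834; Σ(ρt)_B = 70806.33 (in km·kg m⁻³).
e = (35.4 − 25.541) − (100834 − 70806.33) / 3300 = 0.76 km.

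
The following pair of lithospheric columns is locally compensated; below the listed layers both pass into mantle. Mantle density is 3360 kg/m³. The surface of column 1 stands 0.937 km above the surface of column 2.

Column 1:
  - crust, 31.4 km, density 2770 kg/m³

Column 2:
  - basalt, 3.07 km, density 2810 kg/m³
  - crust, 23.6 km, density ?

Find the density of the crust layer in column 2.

2780 kg/m³

Take the compensation level at the base of the deeper column (depth z_c below the surface of column 1) and equate Σ ρ_i t_i down to z_c; mantle fills any gap and the z_c terms cancel.
Column 1: 31.4×2770 + (z_c − 31.4)×3360
Column 2: 0.937×0 + 3.07×2810 + 23.6×ρ + (z_c − 0.937 − 26.67)×3360
The z_c×3360 term appears on both sides and cancels. Collect the known terms of each column as K = Σ(ρt)_known − 3360 × (depth of known layers): K_1 = 86978 − 3360×31.4 = −18526; K_2 = 8626.7 − 3360×(0.937 + 26.67) = −84132.82.
Balance: K_1 = K_2 + 23.6×ρ, so ρ = (K_1 − K_2)/23.6 = 65606.8/23.6 = 2780 kg/m³.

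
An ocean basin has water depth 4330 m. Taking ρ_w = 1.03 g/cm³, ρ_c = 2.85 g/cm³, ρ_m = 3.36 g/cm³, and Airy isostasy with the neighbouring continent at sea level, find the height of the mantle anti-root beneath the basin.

15500 m

Isostatic balance requires: replacing crust with seawater at the top is compensated by replacing crust with mantle at the base: d (ρ_c − ρ_w) = a (ρ_m − ρ_c).
a = d (ρ_c − ρ_w)/(ρ_m − ρ_c) = 4330 m × 1.82/0.51 = 15500 m.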